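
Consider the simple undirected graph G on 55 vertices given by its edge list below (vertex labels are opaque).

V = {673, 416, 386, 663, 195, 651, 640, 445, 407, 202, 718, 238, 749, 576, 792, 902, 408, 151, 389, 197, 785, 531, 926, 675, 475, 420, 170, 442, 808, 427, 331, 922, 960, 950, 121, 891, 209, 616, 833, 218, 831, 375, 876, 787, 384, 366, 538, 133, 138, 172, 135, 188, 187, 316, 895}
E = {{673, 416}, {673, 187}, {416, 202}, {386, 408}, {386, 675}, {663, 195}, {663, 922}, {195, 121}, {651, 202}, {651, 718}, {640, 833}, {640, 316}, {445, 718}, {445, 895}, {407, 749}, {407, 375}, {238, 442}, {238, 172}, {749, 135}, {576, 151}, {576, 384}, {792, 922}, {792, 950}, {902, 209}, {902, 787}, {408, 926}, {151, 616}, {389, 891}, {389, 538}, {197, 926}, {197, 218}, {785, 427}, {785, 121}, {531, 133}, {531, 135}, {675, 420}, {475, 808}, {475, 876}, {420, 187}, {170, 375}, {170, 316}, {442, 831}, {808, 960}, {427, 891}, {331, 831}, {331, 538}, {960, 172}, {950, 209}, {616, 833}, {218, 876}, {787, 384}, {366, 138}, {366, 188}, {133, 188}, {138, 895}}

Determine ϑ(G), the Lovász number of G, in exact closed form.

N(331) = {831, 538}, |N(331)| = 2.
Vertex 895 has 2 neighbors: 445, 138.
Vertex 384 has 2 neighbors: 576, 787.
Vertex 749 has 2 neighbors: 407, 135.
Regular of degree 2 on 55 vertices: a single 55-cycle (edge-transitive).
Distinct eigenvalues (to 6 d.p.): [2.0, 1.986963, 1.948024, 1.883689, 1.794797, 1.682507, 1.548283, 1.393875, 1.221296, 1.032795, 0.83083, 0.618034, 0.397181, 0.17115, -0.057112, -0.28463, -0.508437, -0.725615, -0.933335, -1.128886, -1.309721, -1.473482, -1.618034, -1.741492, -1.842247, -1.918986, -1.970708, -1.996738].
λ_max=2, λ_min=-2*cos(pi/55); ϑ = −55·λ_min/(λ_max−λ_min) = 55*cos(pi/55)/(cos(pi/55) + 1).
≈ 27.477556878 (to 9 d.p.).
Sandwich: α(G)=27 ≤ ϑ(G)=55*cos(pi/55)/(cos(pi/55) + 1) ≤ χ(Ḡ)=28 (both strict).

55*cos(pi/55)/(cos(pi/55) + 1)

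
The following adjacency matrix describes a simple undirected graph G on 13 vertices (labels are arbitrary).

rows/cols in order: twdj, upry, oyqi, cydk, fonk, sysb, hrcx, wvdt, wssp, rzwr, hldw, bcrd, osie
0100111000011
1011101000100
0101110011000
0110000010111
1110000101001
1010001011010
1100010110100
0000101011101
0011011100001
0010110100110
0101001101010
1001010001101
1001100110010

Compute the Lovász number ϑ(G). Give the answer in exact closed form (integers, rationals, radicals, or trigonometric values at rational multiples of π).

N(rzwr) = {oyqi, fonk, sysb, wvdt, hldw, bcrd}, |N(rzwr)| = 6.
deg(bcrd) = 6; N(bcrd) = {twdj, cydk, sysb, rzwr, hldw, osie}.
deg(upry) = 6; N(upry) = {twdj, oyqi, cydk, fonk, hrcx, hldw}.
N(wssp) = {oyqi, cydk, sysb, hrcx, wvdt, osie}, |N(wssp)| = 6.
Regular of degree 6 on 13 vertices: Paley(13): SR with (k,λ,μ)=(6,2,3).
The 3 distinct eigenvalues: [6.0, 1.303, -2.303].
ϑ = −N·λ_min/(λ_max−λ_min) = −13·(-sqrt(13)/2 - 1/2)/(6−(-sqrt(13)/2 - 1/2)) = sqrt(13).
Numerically 3.60555.

sqrt(13)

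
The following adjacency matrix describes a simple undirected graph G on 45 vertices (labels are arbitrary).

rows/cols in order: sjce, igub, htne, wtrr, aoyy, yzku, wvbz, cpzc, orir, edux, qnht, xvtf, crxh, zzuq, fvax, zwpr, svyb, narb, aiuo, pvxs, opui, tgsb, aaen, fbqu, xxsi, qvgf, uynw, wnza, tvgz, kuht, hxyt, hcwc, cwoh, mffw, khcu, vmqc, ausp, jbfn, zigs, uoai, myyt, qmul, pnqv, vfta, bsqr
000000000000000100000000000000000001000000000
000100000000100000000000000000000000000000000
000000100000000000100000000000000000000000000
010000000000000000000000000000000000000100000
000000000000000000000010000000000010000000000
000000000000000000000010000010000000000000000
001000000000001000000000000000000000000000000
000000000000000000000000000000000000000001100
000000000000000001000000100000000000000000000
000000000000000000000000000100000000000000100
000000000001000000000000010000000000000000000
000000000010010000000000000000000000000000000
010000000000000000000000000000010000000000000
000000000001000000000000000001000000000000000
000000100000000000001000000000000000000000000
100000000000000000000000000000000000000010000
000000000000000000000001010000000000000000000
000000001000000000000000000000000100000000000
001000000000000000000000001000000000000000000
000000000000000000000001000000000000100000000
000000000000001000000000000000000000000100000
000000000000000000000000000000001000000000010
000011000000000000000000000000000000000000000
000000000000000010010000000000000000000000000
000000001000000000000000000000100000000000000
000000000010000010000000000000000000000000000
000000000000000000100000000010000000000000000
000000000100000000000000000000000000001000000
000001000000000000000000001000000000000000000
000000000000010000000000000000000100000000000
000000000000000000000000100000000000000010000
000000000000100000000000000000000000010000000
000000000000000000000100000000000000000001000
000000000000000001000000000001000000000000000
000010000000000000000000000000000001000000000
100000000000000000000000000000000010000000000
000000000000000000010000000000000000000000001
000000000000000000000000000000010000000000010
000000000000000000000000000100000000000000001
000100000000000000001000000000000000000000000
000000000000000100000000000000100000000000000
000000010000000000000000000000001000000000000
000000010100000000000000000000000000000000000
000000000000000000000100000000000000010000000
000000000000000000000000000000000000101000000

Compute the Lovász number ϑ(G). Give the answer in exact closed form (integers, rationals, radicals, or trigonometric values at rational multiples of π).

N(zigs) = {wnza, bsqr}, |N(zigs)| = 2.
N(cwoh) = {tgsb, qmul}, |N(cwoh)| = 2.
N(tgsb) = {cwoh, vfta}, |N(tgsb)| = 2.
deg(zwpr) = 2; N(zwpr) = {sjce, myyt}.
deg(v) = 2 for all v (|V|=45); this is C_{45}, the 45-cycle.
A has 23 distinct eigenvalues ≈ [2.0, 1.981, 1.923, 1.827, 1.696, 1.532, 1.338, 1.118, 0.877, 0.618, 0.347, 0.07, -0.209, -0.484, -0.749, -1.0, -1.231, -1.439, -1.618, -1.766, -1.879, -1.956, -1.995].
With N=45: ϑ(G) = 45·(-(-1)*2*cos(pi/45))/(2−(-2*cos(pi/45))) = 45*cos(pi/45)/(cos(pi/45) + 1).
≈ 22.47256215 (to 8 d.p.).
22 ≤ 45*cos(pi/45)/(cos(pi/45) + 1) ≤ 23: both strict.

45*cos(pi/45)/(cos(pi/45) + 1)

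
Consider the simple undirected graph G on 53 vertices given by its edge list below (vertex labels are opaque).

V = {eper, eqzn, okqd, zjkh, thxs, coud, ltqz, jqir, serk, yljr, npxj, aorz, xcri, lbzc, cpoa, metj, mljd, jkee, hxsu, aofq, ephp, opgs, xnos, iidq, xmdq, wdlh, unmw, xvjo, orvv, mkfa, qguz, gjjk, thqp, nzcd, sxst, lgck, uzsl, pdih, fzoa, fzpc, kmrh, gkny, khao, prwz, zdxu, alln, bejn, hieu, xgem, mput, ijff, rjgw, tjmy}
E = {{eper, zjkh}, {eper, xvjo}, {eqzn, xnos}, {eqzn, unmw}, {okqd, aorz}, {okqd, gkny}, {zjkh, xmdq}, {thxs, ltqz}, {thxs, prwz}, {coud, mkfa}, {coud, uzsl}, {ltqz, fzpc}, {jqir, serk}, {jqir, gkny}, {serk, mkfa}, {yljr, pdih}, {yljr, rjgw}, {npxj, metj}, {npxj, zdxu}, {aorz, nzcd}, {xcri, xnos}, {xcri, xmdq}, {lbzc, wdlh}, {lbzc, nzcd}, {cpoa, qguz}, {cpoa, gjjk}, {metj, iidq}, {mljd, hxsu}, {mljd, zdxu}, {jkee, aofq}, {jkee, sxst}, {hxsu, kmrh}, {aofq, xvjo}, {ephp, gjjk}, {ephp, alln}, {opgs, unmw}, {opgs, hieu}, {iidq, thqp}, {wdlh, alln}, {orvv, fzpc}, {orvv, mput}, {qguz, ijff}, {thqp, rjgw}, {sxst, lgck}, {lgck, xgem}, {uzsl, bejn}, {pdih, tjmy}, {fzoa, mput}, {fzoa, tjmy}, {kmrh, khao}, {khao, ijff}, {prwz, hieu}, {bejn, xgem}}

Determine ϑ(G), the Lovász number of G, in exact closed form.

53*cos(pi/53)/(cos(pi/53) + 1)

N(sxst) = {jkee, lgck}, |N(sxst)| = 2.
N(metj) = {npxj, iidq}, |N(metj)| = 2.
deg(prwz) = 2; N(prwz) = {thxs, hieu}.
Vertex gjjk has 2 neighbors: cpoa, ephp.
2-regular, N=53; the odd cycle C_{53}.
spec(A) ≈ [2.0, 1.986, 1.944, 1.8748, 1.7793, 1.6588, 1.515, 1.35, 1.166, 0.9656, 0.7517, 0.5272, 0.2953, 0.0593, -0.1776, -0.412, -0.6405, -0.8601, -1.0676, -1.2602, -1.435, -1.5897, -1.7221, -1.8303, -1.9128, -1.9685, -1.9965] (distinct, 4 d.p.).
Lovász: ϑ = −53(-2*cos(pi/53))/(2+-(-1)*2*cos(pi/53)) = 53*cos(pi/53)/(cos(pi/53) + 1).
≈ 26.4767090 (to 7 d.p.).
Sandwich: α(G)=26 ≤ ϑ(G)=53*cos(pi/53)/(cos(pi/53) + 1) ≤ χ(Ḡ)=27 (both strict).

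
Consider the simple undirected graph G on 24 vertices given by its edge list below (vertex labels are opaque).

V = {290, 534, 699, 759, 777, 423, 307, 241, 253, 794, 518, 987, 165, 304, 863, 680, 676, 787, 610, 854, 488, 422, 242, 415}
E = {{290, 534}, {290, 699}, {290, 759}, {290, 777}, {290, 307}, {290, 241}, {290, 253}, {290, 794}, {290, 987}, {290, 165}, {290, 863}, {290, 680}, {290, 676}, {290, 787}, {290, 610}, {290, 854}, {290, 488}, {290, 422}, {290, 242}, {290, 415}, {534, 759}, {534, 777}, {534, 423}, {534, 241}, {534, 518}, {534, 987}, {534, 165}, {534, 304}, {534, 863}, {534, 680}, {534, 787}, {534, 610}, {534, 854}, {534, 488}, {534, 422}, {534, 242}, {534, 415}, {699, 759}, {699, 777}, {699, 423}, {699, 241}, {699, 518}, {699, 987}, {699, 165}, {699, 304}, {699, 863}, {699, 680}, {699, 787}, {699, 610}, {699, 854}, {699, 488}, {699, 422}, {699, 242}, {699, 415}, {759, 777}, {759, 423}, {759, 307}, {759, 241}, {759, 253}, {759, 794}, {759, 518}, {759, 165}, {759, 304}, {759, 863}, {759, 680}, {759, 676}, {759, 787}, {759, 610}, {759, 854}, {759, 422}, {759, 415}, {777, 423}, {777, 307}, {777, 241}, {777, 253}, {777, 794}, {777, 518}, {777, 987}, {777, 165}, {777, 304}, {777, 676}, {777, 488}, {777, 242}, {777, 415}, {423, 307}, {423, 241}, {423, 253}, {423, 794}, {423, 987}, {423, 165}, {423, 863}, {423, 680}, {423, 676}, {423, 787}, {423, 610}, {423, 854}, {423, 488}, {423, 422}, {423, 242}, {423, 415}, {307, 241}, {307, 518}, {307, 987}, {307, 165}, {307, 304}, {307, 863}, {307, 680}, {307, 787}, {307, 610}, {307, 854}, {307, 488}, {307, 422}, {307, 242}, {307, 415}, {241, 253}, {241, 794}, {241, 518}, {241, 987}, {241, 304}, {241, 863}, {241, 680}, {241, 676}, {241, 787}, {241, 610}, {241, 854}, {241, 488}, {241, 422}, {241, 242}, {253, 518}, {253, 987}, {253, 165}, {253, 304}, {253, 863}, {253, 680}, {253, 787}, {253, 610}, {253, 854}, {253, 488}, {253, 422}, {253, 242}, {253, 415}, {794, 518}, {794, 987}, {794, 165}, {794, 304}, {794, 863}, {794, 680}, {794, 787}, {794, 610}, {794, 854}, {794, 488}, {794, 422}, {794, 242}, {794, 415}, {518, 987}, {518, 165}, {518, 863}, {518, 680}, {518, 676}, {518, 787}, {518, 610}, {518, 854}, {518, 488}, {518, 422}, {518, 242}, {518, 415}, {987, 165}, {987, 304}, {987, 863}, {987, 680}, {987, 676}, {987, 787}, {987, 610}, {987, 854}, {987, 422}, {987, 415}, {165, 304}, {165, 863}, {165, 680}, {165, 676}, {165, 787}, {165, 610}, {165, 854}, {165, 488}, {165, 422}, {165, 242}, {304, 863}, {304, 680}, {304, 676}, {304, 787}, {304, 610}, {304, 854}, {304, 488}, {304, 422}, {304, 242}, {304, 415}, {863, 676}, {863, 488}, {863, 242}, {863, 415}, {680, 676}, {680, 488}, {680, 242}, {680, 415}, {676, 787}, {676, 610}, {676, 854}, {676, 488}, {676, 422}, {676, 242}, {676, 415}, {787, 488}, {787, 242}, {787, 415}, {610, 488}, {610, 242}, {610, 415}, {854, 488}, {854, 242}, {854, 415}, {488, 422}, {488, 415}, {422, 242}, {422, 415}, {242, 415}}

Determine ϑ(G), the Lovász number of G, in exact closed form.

7

Vertex 423 has 20 neighbors: 534, 699, 759, 777, 307, 241, 253, 794, 987, 165, 863, 680, 676, 787, 610, 854, 488, 422, 242, 415.
N(518) = {534, 699, 759, 777, 307, 241, 253, 794, 987, 165, 863, 680, 676, 787, 610, 854, 488, 422, 242, 415}, |N(518)| = 20.
N(863) = {290, 534, 699, 759, 423, 307, 241, 253, 794, 518, 987, 165, 304, 676, 488, 242, 415}, |N(863)| = 17.
Vertex 307 has 18 neighbors: 290, 759, 777, 423, 241, 518, 987, 165, 304, 863, 680, 787, 610, 854, 488, 422, 242, 415.
G = K_{7,6,4,4,3}: α = 7 = χ(Ḡ), so ϑ = 7.
ϑ(G) ≈ 7.000000000.
Lovász sandwich 7 ≤ 7 ≤ 7: collapsed.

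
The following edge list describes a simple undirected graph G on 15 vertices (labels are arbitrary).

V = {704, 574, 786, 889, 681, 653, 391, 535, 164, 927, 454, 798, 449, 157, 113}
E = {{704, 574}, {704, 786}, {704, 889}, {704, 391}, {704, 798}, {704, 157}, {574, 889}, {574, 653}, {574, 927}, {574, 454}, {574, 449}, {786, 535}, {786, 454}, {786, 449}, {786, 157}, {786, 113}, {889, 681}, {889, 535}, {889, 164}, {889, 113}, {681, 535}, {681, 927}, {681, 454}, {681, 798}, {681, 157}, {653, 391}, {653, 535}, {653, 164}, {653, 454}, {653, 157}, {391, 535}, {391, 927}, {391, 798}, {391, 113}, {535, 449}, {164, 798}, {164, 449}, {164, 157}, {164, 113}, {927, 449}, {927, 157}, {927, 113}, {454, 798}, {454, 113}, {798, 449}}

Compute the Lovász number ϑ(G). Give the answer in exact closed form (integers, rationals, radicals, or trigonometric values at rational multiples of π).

5

N(391) = {704, 653, 535, 927, 798, 113}, |N(391)| = 6.
Vertex 798 has 6 neighbors: 704, 681, 391, 164, 454, 449.
N(786) = {704, 535, 454, 449, 157, 113}, |N(786)| = 6.
N(889) = {704, 574, 681, 535, 164, 113}, |N(889)| = 6.
G on 15 vertices is 6-regular; this is K(6,2), the Kneser graph.
Distinct eigenvalues (to 5 d.p.): [6.0, 1.0, -3.0].
λ_max=6, λ_min=-3; ϑ = −15·λ_min/(λ_max−λ_min) = 5.
ϑ(G) ≈ 5.000000.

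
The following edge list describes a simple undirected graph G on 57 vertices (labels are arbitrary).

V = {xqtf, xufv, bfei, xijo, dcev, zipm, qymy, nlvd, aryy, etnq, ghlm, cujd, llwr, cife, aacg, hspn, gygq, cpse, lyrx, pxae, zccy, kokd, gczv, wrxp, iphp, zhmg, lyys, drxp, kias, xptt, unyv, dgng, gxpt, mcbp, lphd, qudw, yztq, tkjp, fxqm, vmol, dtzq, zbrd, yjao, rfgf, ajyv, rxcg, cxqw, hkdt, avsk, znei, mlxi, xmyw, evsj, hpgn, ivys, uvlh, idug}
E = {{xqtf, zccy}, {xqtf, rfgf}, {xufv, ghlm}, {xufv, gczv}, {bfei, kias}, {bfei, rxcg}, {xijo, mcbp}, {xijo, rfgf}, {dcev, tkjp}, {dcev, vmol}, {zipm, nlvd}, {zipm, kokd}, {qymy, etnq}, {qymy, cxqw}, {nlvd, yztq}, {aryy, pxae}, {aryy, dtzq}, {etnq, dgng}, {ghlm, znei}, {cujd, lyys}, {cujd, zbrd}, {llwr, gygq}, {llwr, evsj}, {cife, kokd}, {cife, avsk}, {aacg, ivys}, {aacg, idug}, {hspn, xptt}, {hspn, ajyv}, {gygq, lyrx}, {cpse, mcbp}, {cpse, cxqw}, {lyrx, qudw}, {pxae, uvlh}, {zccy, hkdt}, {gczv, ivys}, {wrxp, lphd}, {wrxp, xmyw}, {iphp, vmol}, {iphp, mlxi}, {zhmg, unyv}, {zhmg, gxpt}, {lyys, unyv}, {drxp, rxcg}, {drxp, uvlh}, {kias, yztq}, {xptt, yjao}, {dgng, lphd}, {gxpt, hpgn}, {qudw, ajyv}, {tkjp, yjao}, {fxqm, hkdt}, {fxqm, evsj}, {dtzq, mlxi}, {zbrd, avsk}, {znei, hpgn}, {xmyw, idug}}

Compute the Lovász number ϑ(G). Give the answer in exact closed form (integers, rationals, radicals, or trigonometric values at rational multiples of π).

57*cos(pi/57)/(cos(pi/57) + 1)

Vertex zipm has 2 neighbors: nlvd, kokd.
Vertex cpse has 2 neighbors: mcbp, cxqw.
Vertex etnq has 2 neighbors: qymy, dgng.
deg(xijo) = 2; N(xijo) = {mcbp, rfgf}.
deg(v) = 2 for all v (|V|=57); this is C_{57}, the 57-cycle.
spec(A) ≈ [2.0, 1.98786, 1.95159, 1.89163, 1.80871, 1.70384, 1.57828, 1.43357, 1.27145, 1.0939, 0.90307, 0.70128, 0.49097, 0.27471, 0.05511, -0.16516, -0.38342, -0.59703, -0.80339, -1.0, -1.18447, -1.35456, -1.50821, -1.64356, -1.75895, -1.85299, -1.92454, -1.97272, -1.99696] (distinct, 5 d.p.).
Lovász: ϑ = −57(-2*cos(pi/57))/(2+-(-1)*2*cos(pi/57)) = 57*cos(pi/57)/(cos(pi/57) + 1).
Numerically 28.478345.
Lovász sandwich 28 ≤ 57*cos(pi/57)/(cos(pi/57) + 1) ≤ 29: both strict.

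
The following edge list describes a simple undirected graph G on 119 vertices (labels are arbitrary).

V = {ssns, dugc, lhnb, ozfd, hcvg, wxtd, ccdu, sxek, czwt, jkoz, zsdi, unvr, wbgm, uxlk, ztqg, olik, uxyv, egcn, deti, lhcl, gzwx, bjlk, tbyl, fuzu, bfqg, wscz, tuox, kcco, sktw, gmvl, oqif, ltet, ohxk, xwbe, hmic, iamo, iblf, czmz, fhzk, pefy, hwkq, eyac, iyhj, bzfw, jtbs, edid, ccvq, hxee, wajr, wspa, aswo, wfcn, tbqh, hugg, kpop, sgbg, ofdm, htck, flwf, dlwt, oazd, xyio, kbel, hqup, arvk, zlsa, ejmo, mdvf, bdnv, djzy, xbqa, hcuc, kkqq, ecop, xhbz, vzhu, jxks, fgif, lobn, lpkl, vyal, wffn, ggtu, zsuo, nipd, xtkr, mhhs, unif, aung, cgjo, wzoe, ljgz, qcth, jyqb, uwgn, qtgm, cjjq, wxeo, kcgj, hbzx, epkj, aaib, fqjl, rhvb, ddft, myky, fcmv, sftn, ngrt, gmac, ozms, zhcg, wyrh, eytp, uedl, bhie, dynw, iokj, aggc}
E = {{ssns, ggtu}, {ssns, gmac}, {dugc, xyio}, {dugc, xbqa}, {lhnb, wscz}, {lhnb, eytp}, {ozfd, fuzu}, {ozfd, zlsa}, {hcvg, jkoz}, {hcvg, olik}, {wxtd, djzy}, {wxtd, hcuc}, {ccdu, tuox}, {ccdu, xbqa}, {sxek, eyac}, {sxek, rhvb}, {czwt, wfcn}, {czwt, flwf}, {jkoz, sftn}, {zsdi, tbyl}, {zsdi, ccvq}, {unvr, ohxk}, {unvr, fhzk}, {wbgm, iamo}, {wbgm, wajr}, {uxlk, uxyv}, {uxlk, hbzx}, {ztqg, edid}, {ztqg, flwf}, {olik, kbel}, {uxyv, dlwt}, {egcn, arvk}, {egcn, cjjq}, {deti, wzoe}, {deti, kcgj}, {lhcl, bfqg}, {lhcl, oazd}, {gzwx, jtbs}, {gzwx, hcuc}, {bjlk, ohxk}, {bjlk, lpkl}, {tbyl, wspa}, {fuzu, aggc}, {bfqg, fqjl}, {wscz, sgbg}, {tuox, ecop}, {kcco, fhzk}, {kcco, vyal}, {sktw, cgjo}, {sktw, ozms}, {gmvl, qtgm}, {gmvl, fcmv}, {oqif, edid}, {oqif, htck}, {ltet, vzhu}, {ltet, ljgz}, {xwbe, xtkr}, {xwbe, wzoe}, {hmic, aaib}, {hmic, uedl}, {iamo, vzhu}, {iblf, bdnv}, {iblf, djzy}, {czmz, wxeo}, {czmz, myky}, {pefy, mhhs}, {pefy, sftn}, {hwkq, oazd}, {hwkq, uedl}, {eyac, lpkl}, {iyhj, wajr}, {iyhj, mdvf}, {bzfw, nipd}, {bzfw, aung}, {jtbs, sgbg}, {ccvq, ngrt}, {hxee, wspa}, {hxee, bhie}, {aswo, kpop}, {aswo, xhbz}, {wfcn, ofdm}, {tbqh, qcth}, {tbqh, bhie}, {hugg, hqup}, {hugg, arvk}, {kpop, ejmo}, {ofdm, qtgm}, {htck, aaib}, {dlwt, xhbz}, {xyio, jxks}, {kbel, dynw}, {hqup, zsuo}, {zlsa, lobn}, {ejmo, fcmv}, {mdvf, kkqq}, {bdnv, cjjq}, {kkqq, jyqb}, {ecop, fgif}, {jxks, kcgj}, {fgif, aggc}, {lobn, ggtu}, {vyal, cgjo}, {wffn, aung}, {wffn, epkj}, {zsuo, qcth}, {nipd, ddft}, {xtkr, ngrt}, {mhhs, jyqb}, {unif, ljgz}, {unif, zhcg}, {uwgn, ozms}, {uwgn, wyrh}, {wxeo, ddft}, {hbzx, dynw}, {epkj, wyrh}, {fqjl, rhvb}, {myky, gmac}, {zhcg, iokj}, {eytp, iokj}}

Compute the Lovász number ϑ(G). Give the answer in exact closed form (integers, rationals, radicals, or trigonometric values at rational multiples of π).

119*cos(pi/119)/(cos(pi/119) + 1)

N(unif) = {ljgz, zhcg}, |N(unif)| = 2.
deg(nipd) = 2; N(nipd) = {bzfw, ddft}.
Vertex wscz has 2 neighbors: lhnb, sgbg.
N(bhie) = {hxee, tbqh}, |N(bhie)| = 2.
deg(v) = 2 for all v (|V|=119); the odd cycle C_{119}.
spec(A) ≈ [2.0, 1.997213, 1.988859, 1.974962, 1.95556, 1.930708, 1.900475, 1.864944, 1.824216, 1.778403, 1.727634, 1.672049, 1.611804, 1.547067, 1.478018, 1.404849, 1.327765, 1.24698, 1.162719, 1.075218, 0.984719, 0.891477, 0.795749, 0.697804, 0.597914, 0.496357, 0.393417, 0.28938, 0.184537, 0.079179, -0.026399, -0.131904, -0.237041, -0.341517, -0.445042, -0.547326, -0.648085, -0.747037, -0.843907, -0.938425, -1.030328, -1.119358, -1.205269, -1.287821, -1.366783, -1.441936, -1.51307, -1.579986, -1.642499, -1.700434, -1.75363, -1.801938, -1.845223, -1.883366, -1.916259, -1.943812, -1.965946, -1.982601, -1.993731, -1.999303] (distinct, 6 d.p.).
Lovász: ϑ = −119(-2*cos(pi/119))/(2+-(-1)*2*cos(pi/119)) = 119*cos(pi/119)/(cos(pi/119) + 1).
= 59.4896… (decimal).
Check 59 ≤ 119*cos(pi/119)/(cos(pi/119) + 1) ≤ 60: both strict.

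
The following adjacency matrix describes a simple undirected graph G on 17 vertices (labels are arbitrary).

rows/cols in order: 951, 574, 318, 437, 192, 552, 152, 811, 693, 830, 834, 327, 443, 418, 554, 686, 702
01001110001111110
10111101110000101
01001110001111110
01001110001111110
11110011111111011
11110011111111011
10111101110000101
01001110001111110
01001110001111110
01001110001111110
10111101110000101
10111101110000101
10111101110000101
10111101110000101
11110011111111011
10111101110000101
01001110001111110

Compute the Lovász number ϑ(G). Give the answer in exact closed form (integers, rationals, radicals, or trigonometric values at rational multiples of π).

Vertex 437 has 10 neighbors: 574, 192, 552, 152, 834, 327, 443, 418, 554, 686.
Vertex 830 has 10 neighbors: 574, 192, 552, 152, 834, 327, 443, 418, 554, 686.
N(443) = {951, 318, 437, 192, 552, 811, 693, 830, 554, 702}, |N(443)| = 10.
Vertex 327 has 10 neighbors: 951, 318, 437, 192, 552, 811, 693, 830, 554, 702.
3 parts of sizes [7, 7, 3]; α(G) = 7 = ϑ (perfect).
Numerically 7.00000000.
Lovász sandwich 7 ≤ 7 ≤ 7: collapsed.

7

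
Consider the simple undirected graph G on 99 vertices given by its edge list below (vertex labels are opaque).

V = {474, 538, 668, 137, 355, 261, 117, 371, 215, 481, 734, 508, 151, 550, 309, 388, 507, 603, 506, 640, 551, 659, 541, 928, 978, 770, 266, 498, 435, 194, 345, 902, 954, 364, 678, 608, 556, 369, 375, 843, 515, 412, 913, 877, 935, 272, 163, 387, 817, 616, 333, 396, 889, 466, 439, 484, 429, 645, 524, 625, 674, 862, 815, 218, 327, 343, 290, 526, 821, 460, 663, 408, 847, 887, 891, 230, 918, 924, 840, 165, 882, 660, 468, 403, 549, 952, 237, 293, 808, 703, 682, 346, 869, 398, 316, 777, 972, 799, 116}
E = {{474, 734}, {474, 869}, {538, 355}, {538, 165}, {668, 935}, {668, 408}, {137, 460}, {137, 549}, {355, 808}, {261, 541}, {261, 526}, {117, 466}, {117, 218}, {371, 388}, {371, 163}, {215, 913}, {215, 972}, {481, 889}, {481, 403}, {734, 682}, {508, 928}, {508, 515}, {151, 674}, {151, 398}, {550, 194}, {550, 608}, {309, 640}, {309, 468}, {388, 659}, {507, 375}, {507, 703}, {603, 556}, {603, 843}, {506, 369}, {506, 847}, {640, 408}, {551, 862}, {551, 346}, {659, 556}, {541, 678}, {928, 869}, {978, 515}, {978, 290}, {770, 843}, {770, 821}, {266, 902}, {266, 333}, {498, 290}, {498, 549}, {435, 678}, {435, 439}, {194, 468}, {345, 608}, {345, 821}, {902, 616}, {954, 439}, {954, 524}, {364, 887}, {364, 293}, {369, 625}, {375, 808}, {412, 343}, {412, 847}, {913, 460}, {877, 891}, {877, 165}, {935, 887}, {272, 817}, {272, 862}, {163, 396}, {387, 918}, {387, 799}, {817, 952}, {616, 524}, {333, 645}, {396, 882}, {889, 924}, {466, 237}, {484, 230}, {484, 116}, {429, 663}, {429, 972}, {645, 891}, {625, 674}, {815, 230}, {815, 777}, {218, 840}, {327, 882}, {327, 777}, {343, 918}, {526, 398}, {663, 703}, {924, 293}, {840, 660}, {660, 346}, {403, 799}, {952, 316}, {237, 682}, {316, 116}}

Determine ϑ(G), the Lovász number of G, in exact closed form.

99*cos(pi/99)/(cos(pi/99) + 1)

Vertex 375 has 2 neighbors: 507, 808.
deg(364) = 2; N(364) = {887, 293}.
deg(882) = 2; N(882) = {396, 327}.
N(972) = {215, 429}, |N(972)| = 2.
deg(v) = 2 for all v (|V|=99); connected 2-regular on 99 ⇒ C_{99}.
Distinct eigenvalues (to 4 d.p.): [2.0, 1.996, 1.9839, 1.9639, 1.9359, 1.9001, 1.8567, 1.8059, 1.7477, 1.6825, 1.6105, 1.5321, 1.4475, 1.357, 1.2611, 1.1601, 1.0545, 0.9445, 0.8308, 0.7138, 0.5938, 0.4715, 0.3473, 0.2217, 0.0952, -0.0317, -0.1585, -0.2846, -0.4096, -0.5329, -0.6541, -0.7727, -0.8881, -1.0, -1.1078, -1.2112, -1.3097, -1.4029, -1.4905, -1.5721, -1.6474, -1.716, -1.7777, -1.8322, -1.8794, -1.919, -1.9509, -1.9749, -1.9909, -1.999].
−99·(-2*cos(pi/99)) / ((2)−(-2*cos(pi/99))) = 99*cos(pi/99)/(cos(pi/99) + 1) = ϑ(G).
ϑ(G) ≈ 49.48754.
49 ≤ 99*cos(pi/99)/(cos(pi/99) + 1) ≤ 50: both strict.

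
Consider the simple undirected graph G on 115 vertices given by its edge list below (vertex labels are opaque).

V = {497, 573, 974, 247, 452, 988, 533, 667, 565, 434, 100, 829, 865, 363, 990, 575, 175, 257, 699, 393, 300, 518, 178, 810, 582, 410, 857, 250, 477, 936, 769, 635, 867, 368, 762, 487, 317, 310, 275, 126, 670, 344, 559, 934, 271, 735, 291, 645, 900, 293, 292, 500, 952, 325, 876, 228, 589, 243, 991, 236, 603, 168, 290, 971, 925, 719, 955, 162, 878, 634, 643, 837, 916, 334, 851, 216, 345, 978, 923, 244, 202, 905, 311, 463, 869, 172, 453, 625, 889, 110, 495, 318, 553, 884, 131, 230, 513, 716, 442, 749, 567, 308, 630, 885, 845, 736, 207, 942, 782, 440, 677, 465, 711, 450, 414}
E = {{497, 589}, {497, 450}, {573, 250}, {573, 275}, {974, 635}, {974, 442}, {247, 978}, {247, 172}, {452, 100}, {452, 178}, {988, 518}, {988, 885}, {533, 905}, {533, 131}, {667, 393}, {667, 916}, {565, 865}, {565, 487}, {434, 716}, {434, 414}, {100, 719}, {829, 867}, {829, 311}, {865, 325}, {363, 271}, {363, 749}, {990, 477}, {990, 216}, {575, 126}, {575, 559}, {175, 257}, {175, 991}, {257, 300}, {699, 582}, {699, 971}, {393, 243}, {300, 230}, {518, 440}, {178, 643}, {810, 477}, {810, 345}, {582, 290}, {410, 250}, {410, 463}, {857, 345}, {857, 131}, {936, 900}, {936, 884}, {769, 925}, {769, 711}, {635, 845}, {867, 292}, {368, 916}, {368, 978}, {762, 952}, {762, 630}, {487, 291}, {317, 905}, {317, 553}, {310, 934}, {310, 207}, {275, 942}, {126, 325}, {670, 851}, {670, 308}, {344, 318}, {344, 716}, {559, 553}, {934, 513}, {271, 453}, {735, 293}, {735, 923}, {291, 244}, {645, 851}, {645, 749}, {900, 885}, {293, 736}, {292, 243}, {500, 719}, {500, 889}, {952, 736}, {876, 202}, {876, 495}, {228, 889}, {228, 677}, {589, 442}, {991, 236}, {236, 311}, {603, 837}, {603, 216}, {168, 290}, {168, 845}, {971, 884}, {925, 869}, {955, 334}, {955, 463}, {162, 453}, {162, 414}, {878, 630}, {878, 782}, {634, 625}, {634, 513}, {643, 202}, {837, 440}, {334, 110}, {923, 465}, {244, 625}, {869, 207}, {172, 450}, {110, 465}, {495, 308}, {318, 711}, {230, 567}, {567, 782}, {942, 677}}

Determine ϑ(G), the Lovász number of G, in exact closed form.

115*cos(pi/115)/(cos(pi/115) + 1)

deg(878) = 2; N(878) = {630, 782}.
Vertex 450 has 2 neighbors: 497, 172.
N(440) = {518, 837}, |N(440)| = 2.
Vertex 325 has 2 neighbors: 865, 126.
Every vertex has degree 2 (N=115); connected 2-regular on 115 ⇒ C_{115}.
spec(A) ≈ [2.0, 1.997016, 1.988071, 1.973194, 1.952428, 1.925835, 1.893494, 1.855503, 1.811974, 1.763037, 1.708839, 1.649541, 1.58532, 1.516368, 1.44289, 1.365106, 1.283249, 1.197561, 1.1083, 1.01573, 0.92013, 0.821784, 0.720985, 0.618034, 0.513239, 0.406912, 0.299371, 0.190936, 0.081932, -0.027317, -0.136485, -0.245245, -0.353273, -0.460247, -0.565848, -0.669759, -0.771672, -0.871282, -0.968292, -1.062411, -1.153361, -1.240868, -1.324672, -1.404522, -1.480181, -1.551423, -1.618034, -1.679817, -1.736586, -1.788173, -1.834423, -1.875198, -1.910377, -1.939855, -1.963543, -1.981372, -1.993287, -1.999254] (distinct, 6 d.p.).
ϑ = −N·λ_min/(λ_max−λ_min) = −115·(-2*cos(pi/115))/(2−(-2*cos(pi/115))) = 115*cos(pi/115)/(cos(pi/115) + 1).
ϑ(G) ≈ 57.4893.
Check 57 ≤ 115*cos(pi/115)/(cos(pi/115) + 1) ≤ 58: both strict.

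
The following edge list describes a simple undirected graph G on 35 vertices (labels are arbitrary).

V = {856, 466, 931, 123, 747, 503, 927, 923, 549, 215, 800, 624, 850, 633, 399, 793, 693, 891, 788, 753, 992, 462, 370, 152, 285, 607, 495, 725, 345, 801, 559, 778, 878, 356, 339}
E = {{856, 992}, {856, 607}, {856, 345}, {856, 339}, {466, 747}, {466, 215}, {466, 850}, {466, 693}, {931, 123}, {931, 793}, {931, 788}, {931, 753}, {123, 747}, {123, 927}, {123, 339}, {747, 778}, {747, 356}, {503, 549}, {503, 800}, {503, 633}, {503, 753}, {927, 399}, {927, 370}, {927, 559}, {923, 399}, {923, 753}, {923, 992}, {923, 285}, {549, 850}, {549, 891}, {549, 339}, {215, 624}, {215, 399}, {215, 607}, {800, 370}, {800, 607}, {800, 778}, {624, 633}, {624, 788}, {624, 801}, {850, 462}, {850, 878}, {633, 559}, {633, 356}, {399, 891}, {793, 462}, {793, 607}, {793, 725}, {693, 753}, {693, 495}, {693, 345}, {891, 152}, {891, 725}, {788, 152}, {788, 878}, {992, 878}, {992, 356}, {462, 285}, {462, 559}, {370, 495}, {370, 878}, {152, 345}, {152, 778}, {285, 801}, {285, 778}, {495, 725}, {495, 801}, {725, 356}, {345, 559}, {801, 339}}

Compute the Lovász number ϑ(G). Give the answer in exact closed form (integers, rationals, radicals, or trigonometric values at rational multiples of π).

Vertex 215 has 4 neighbors: 466, 624, 399, 607.
Vertex 462 has 4 neighbors: 850, 793, 285, 559.
N(152) = {891, 788, 345, 778}, |N(152)| = 4.
deg(399) = 4; N(399) = {927, 923, 215, 891}.
deg(v) = 4 for all v (|V|=35); Kneser-type, 3-subsets of [7].
spec(A) ≈ [4.0, 2.0, -1.0, -3.0] (distinct, 5 d.p.).
Lovász: ϑ = −35(-3)/(4+-1*(-3)) = 15.
Numerically 15.0000.

15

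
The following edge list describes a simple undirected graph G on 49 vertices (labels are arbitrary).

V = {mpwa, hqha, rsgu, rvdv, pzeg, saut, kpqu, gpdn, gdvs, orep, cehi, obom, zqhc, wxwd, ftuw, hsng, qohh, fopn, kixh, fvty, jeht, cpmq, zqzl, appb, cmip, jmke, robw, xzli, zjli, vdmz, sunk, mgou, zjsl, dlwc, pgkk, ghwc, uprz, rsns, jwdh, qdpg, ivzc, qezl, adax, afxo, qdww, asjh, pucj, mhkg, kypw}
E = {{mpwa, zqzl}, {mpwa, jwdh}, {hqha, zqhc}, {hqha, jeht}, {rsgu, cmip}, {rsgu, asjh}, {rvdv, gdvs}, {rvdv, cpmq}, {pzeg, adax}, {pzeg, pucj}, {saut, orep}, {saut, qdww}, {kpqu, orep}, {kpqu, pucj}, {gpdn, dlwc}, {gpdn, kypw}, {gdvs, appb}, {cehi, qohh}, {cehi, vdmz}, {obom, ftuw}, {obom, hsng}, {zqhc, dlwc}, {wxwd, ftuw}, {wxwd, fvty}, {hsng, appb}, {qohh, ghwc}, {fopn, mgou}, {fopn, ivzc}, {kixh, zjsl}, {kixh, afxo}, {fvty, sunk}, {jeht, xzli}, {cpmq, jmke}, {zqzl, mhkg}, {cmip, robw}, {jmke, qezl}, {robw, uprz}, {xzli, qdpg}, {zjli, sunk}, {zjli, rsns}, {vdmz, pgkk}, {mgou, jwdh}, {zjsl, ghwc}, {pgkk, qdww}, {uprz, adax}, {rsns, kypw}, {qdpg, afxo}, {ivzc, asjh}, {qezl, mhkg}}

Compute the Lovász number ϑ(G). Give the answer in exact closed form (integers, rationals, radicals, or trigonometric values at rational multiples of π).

N(afxo) = {kixh, qdpg}, |N(afxo)| = 2.
N(dlwc) = {gpdn, zqhc}, |N(dlwc)| = 2.
deg(zqzl) = 2; N(zqzl) = {mpwa, mhkg}.
deg(wxwd) = 2; N(wxwd) = {ftuw, fvty}.
G on 49 vertices is 2-regular; a single 49-cycle (edge-transitive).
spec(A) ≈ [2.0, 1.98358, 1.93459, 1.853834, 1.742637, 1.602827, 1.436699, 1.24698, 1.036785, 0.809567, 0.569055, 0.3192, 0.064103, -0.192046, -0.445042, -0.69073, -0.925077, -1.144233, -1.344602, -1.522892, -1.676176, -1.801938, -1.898111, -1.963118, -1.995891] (distinct, 6 d.p.).
With N=49: ϑ(G) = 49·(-(-1)*2*cos(pi/49))/(2−(-2*cos(pi/49))) = 49*cos(pi/49)/(cos(pi/49) + 1).
≈ 24.47480518 (to 8 d.p.).
Lovász sandwich 24 ≤ 49*cos(pi/49)/(cos(pi/49) + 1) ≤ 25: both strict.

49*cos(pi/49)/(cos(pi/49) + 1)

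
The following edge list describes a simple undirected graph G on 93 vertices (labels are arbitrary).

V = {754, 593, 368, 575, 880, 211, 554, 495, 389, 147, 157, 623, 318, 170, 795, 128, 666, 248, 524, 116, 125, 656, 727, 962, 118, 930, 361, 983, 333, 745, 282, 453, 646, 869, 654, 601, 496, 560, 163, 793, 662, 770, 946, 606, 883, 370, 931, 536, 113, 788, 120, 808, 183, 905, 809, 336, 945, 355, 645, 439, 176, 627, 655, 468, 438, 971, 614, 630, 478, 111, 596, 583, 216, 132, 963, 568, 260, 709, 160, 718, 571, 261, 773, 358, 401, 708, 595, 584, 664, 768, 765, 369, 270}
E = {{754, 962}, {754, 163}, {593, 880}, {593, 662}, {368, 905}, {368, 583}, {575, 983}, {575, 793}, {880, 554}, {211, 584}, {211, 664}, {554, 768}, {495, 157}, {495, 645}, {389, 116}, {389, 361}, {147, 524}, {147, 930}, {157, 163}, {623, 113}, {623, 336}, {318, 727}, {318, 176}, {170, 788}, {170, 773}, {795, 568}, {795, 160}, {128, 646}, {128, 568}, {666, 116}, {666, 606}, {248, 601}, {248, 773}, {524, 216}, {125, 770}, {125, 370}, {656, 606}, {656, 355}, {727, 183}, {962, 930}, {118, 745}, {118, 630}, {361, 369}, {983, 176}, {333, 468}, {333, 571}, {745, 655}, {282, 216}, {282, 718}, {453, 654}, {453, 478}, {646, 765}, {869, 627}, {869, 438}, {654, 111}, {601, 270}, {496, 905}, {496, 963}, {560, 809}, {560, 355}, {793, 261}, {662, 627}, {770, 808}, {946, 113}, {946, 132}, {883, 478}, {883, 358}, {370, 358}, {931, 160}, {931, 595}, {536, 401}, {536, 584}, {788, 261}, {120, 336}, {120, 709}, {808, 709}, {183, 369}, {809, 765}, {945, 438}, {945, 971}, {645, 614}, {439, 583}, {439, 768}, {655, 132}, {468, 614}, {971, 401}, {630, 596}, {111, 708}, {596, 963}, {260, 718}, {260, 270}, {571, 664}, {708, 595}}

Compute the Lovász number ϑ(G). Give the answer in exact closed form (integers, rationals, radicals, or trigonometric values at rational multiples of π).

N(709) = {120, 808}, |N(709)| = 2.
N(971) = {945, 401}, |N(971)| = 2.
Vertex 389 has 2 neighbors: 116, 361.
deg(601) = 2; N(601) = {248, 270}.
G on 93 vertices is 2-regular; this is C_{93}, the 93-cycle.
A has 47 distinct eigenvalues ≈ [2.0, 1.995, 1.982, 1.959, 1.927, 1.887, 1.838, 1.78, 1.715, 1.642, 1.561, 1.473, 1.378, 1.277, 1.17, 1.058, 0.941, 0.82, 0.695, 0.566, 0.436, 0.303, 0.169, 0.034, -0.101, -0.236, -0.369, -0.501, -0.631, -0.758, -0.881, -1.0, -1.115, -1.224, -1.328, -1.426, -1.518, -1.602, -1.679, -1.749, -1.81, -1.864, -1.908, -1.944, -1.972, -1.99, -1.999].
Lovász: ϑ = −93(-2*cos(pi/93))/(2+-(-1)*2*cos(pi/93)) = 93*cos(pi/93)/(cos(pi/93) + 1).
ϑ(G) ≈ 46.48673.
Lovász sandwich 46 ≤ 93*cos(pi/93)/(cos(pi/93) + 1) ≤ 47: both strict.

93*cos(pi/93)/(cos(pi/93) + 1)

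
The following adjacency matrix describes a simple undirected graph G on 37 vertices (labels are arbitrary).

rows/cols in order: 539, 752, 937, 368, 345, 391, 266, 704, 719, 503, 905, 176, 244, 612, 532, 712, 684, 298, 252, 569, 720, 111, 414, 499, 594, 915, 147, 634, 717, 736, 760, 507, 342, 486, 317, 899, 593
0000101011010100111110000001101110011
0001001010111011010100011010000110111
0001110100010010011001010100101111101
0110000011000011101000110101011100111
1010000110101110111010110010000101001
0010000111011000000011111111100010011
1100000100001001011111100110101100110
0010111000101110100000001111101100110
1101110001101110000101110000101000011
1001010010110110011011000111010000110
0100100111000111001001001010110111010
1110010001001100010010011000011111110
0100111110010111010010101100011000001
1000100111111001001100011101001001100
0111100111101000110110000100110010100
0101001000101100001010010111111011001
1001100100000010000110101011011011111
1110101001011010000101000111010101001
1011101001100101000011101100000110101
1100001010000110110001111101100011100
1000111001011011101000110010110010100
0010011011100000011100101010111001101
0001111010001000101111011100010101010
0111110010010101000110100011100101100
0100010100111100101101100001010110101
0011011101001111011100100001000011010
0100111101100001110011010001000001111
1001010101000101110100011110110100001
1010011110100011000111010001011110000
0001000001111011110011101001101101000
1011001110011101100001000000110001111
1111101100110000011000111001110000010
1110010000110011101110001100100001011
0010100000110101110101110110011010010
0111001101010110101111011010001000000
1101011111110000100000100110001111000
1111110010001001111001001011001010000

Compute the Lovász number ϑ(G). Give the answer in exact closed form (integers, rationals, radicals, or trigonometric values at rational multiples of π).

sqrt(37)

N(719) = {539, 752, 368, 345, 391, 503, 905, 244, 612, 532, 569, 111, 414, 499, 717, 760, 899, 593}, |N(719)| = 18.
Vertex 684 has 18 neighbors: 539, 368, 345, 704, 532, 569, 720, 414, 594, 147, 634, 736, 760, 342, 486, 317, 899, 593.
deg(915) = 18; N(915) = {937, 368, 391, 266, 704, 503, 244, 612, 532, 712, 298, 252, 569, 414, 634, 342, 486, 899}.
deg(539) = 18; N(539) = {345, 266, 719, 503, 176, 612, 684, 298, 252, 569, 720, 634, 717, 760, 507, 342, 899, 593}.
G on 37 vertices is 18-regular; SR(37,18,8,9) — a Paley graph.
Distinct eigenvalues (to 4 d.p.): [18.0, 2.5414, -3.5414].
Lovász: ϑ = −37(-sqrt(37)/2 - 1/2)/(18+-(-sqrt(37)/2 - 1/2)) = sqrt(37).
ϑ(G) ≈ 6.0827625.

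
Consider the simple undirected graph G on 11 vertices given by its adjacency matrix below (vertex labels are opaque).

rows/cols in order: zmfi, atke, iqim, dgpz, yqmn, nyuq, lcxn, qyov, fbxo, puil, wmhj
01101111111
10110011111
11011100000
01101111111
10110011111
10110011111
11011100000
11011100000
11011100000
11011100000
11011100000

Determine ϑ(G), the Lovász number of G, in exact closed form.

6

deg(zmfi) = 9; N(zmfi) = {atke, iqim, yqmn, nyuq, lcxn, qyov, fbxo, puil, wmhj}.
Vertex yqmn has 8 neighbors: zmfi, iqim, dgpz, lcxn, qyov, fbxo, puil, wmhj.
deg(fbxo) = 5; N(fbxo) = {zmfi, atke, dgpz, yqmn, nyuq}.
deg(atke) = 8; N(atke) = {zmfi, iqim, dgpz, lcxn, qyov, fbxo, puil, wmhj}.
G = K_{6,3,2}: α = 6 = χ(Ḡ), so ϑ = 6.
= 6.000000000… (decimal).
6 ≤ 6 ≤ 6: collapsed.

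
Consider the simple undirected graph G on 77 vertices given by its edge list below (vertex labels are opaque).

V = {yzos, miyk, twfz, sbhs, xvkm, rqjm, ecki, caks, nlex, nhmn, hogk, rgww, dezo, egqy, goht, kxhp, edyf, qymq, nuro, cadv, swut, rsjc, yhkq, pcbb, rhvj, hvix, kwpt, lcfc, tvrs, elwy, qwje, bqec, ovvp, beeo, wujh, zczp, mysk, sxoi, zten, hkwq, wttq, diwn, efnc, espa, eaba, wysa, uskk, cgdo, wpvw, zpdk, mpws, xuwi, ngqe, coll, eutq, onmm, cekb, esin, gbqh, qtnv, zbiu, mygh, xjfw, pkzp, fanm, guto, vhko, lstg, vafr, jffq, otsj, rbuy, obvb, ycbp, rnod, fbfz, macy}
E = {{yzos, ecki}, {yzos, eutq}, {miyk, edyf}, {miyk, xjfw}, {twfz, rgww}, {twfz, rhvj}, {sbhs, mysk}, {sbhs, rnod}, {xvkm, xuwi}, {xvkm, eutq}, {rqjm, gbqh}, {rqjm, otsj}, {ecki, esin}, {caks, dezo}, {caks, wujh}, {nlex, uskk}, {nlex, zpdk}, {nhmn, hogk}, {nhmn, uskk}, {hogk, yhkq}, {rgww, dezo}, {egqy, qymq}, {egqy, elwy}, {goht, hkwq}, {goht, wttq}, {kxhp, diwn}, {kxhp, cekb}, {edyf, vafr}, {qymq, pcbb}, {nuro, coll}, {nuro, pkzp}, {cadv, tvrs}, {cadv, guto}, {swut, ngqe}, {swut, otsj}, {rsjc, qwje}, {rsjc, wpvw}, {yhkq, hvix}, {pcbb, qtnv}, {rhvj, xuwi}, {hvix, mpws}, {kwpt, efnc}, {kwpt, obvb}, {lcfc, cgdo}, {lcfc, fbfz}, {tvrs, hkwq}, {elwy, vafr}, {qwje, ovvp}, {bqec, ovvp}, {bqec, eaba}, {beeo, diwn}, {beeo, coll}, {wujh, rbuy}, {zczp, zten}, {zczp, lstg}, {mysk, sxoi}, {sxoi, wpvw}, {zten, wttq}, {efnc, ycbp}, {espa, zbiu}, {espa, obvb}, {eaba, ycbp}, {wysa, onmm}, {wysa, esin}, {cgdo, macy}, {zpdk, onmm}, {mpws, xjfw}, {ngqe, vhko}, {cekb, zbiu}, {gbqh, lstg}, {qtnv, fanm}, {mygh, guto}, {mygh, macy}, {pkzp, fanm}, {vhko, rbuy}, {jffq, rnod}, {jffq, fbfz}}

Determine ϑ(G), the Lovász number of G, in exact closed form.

77*cos(pi/77)/(cos(pi/77) + 1)

deg(fbfz) = 2; N(fbfz) = {lcfc, jffq}.
N(hkwq) = {goht, tvrs}, |N(hkwq)| = 2.
Vertex caks has 2 neighbors: dezo, wujh.
Vertex mygh has 2 neighbors: guto, macy.
77-vertex 2-regular graph: the odd cycle C_{77}.
A has 39 distinct eigenvalues ≈ [2.0, 1.9933, 1.9734, 1.9404, 1.8944, 1.8358, 1.765, 1.6825, 1.5888, 1.4845, 1.3703, 1.247, 1.1154, 0.9764, 0.8308, 0.6798, 0.5242, 0.3651, 0.2036, 0.0408, -0.1223, -0.2846, -0.445, -0.6025, -0.7559, -0.9043, -1.0467, -1.1822, -1.3097, -1.4286, -1.5379, -1.637, -1.7252, -1.8019, -1.8667, -1.919, -1.9585, -1.985, -1.9983].
−77·(-2*cos(pi/77)) / ((2)−(-2*cos(pi/77))) = 77*cos(pi/77)/(cos(pi/77) + 1) = ϑ(G).
= 38.483973… (decimal).
38 ≤ 77*cos(pi/77)/(cos(pi/77) + 1) ≤ 39: both strict.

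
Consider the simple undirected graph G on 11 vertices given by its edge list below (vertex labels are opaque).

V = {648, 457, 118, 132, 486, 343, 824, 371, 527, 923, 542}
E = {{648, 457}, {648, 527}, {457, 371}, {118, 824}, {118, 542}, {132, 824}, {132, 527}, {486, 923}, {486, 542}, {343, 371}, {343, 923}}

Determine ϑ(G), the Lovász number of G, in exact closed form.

N(527) = {648, 132}, |N(527)| = 2.
N(542) = {118, 486}, |N(542)| = 2.
N(118) = {824, 542}, |N(118)| = 2.
deg(923) = 2; N(923) = {486, 343}.
Regular of degree 2 on 11 vertices: a single 11-cycle (edge-transitive).
A has 6 distinct eigenvalues ≈ [2.0, 1.682507, 0.83083, -0.28463, -1.309721, -1.918986].
λ_max=2, λ_min=-2*cos(pi/11); ϑ = −11·λ_min/(λ_max−λ_min) = 11*cos(pi/11)/(cos(pi/11) + 1).
= 5.3863… (decimal).
5 ≤ 11*cos(pi/11)/(cos(pi/11) + 1) ≤ 6: both strict.

11*cos(pi/11)/(cos(pi/11) + 1)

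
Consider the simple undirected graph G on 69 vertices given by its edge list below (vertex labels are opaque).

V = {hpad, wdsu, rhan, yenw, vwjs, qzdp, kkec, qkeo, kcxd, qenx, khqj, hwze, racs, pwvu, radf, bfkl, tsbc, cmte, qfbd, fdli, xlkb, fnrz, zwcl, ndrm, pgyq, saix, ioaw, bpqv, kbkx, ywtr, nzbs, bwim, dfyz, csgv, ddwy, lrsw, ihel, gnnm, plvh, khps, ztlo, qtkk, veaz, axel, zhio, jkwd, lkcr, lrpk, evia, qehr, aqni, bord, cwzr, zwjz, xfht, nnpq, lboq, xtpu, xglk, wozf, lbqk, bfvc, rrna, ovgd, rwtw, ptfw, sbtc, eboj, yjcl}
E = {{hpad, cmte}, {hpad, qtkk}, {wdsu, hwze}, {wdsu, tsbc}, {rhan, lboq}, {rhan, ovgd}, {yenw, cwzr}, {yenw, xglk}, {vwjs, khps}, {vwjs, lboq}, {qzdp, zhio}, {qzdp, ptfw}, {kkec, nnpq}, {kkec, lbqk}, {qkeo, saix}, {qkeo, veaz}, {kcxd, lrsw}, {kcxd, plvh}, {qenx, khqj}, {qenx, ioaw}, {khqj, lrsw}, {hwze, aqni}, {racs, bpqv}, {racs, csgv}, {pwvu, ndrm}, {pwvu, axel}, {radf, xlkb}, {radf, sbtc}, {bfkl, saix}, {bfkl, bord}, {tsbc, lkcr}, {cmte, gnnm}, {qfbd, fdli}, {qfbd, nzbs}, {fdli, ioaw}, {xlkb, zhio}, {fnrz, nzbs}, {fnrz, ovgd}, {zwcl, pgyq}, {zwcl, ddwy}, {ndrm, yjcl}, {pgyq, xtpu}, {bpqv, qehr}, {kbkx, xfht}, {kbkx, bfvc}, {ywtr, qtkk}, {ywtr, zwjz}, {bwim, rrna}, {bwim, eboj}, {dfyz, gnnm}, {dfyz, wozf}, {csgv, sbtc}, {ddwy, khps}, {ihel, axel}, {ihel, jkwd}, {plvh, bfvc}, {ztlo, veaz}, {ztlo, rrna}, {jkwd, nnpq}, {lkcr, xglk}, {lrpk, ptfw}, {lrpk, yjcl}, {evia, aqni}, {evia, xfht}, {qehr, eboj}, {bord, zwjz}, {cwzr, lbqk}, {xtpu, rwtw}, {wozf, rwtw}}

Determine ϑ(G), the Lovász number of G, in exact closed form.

deg(ioaw) = 2; N(ioaw) = {qenx, fdli}.
N(yjcl) = {ndrm, lrpk}, |N(yjcl)| = 2.
Vertex eboj has 2 neighbors: bwim, qehr.
Vertex cmte has 2 neighbors: hpad, gnnm.
deg(v) = 2 for all v (|V|=69); this is C_{69}, the 69-cycle.
A has 35 distinct eigenvalues ≈ [2.0, 1.99171, 1.96692, 1.92583, 1.86879, 1.79626, 1.70884, 1.60726, 1.49237, 1.36511, 1.22653, 1.0778, 0.92013, 0.75484, 0.58329, 0.40691, 0.22716, 0.04553, -0.13648, -0.31737, -0.49562, -0.66976, -0.83835, -1.0, -1.15336, -1.29716, -1.43022, -1.55142, -1.65977, -1.75437, -1.83442, -1.89928, -1.9484, -1.98137, -1.99793].
Lovász: ϑ = −69(-2*cos(pi/69))/(2+-(-1)*2*cos(pi/69)) = 69*cos(pi/69)/(cos(pi/69) + 1).
≈ 34.48211 (to 5 d.p.).
α=34, χ(Ḡ)=35; ϑ=69*cos(pi/69)/(cos(pi/69) + 1) lies between (both strict).

69*cos(pi/69)/(cos(pi/69) + 1)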